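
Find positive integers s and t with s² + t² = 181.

We need to find integers s, t > 0 such that s² + t² = 181.
Trying s = 9: t² = 181 - 9² = 181 - 81 = 100
t = 10
Check: 9² + 10² = 81 + 100 = 181 ✓

181 = 9² + 10²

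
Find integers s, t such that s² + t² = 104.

We need to find integers s, t > 0 such that s² + t² = 104.
Trying s = 2: t² = 104 - 2² = 104 - 4 = 100
t = 10
Check: 2² + 10² = 4 + 100 = 104 ✓

104 = 2² + 10²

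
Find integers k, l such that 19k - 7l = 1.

Step 1: Check solvability.
gcd(19, 7) = 1
Since 1 divides 1, solutions exist.

Step 2: Apply extended Euclidean algorithm to find gcd.
We find integers such that 19*x0 + 7*y0 = 1

Step 3: Scale the particular solution.
Multiply by 1/1 = 1:
k = 3, l = 8

Step 4: Verify.
19*(3) - 7*(8) = 1 = 1 ✓

k = 3, l = 8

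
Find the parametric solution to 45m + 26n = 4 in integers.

Step 1: Compute gcd(45, 26) = 1.
Since 1 divides 4, solutions exist.

Step 2: Find a particular solution using extended Euclidean algorithm.
We get m₀ = 44, n₀ = -76.
Check: 45*44 + 26*-76 = 4 = 4 ✓

Step 3: Write the general solution.
m = 44 + (26/1)t = 44 + 26t
n = -76 - (45/1)t = -76 - 45t
for any integer t.

m = 44 + 26t, n = -76 - 45t for integer t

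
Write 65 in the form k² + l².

We need to find integers k, l > 0 such that k² + l² = 65.
Trying k = 1: l² = 65 - 1² = 65 - 1 = 64
l = 8
Check: 1² + 8² = 1 + 64 = 65 ✓

65 = 1² + 8²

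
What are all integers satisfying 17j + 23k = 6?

Step 1: Compute gcd(17, 23) = 1.
Since 1 divides 6, solutions exist.

Step 2: Find a particular solution using extended Euclidean algorithm.
We get j₀ = -24, k₀ = 18.
Check: 17*-24 + 23*18 = 6 = 6 ✓

Step 3: Write the general solution.
j = -24 + (23/1)t = -24 + 23t
k = 18 - (17/1)t = 18 - 17t
for any integer t.

j = -24 + 23t, k = 18 - 17t for integer t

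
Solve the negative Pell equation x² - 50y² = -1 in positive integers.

We need x² = 50y² - 1. Try successive y:
y = 1: x² = 50·1² - 1 = 49 = 7² ✓
Check: 7² - 50·1² = 49 - 50 = -1 ✓

x = 7, y = 1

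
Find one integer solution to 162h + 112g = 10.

Step 1: Check solvability.
gcd(162, 112) = 2
Since 2 divides 10, solutions exist.

Step 2: Apply extended Euclidean algorithm to find gcd.
We find integers such that 162*x0 + 112*y0 = 2

Step 3: Scale the particular solution.
Multiply by 10/2 = 5:
h = 45, g = -65

Step 4: Verify.
162*(45) + 112*(-65) = 10 = 10 ✓

h = 45, g = -65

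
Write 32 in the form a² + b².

We need to find integers a, b > 0 such that a² + b² = 32.
Trying a = 4: b² = 32 - 4² = 32 - 16 = 16
b = 4
Check: 4² + 4² = 16 + 16 = 32 ✓

32 = 4² + 4²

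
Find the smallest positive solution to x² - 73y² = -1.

We need x² = 73y² - 1. Try successive y:
y = 1: x² = 73·1² - 1 = 72, not a perfect square
y = 2: x² = 73·2² - 1 = 291, not a perfect square
y = 3: x² = 73·3² - 1 = 656, not a perfect square
...
y = 125: x² = 73·125² - 1 = 1140624 = 1068² ✓
Check: 1068² - 73·125² = 1140624 - 1140625 = -1 ✓

x = 1068, y = 125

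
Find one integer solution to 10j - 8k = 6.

Step 1: Check solvability.
gcd(10, 8) = 2
Since 2 divides 6, solutions exist.

Step 2: Apply extended Euclidean algorithm to find gcd.
We find integers such that 10*x0 + 8*y0 = 2

Step 3: Scale the particular solution.
Multiply by 6/2 = 3:
j = 3, k = 3

Step 4: Verify.
10*(3) - 8*(3) = 6 = 6 ✓

j = 3, k = 3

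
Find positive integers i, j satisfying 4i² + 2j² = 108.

Try small values of i and check whether (108 - 4i²)/2 is a perfect square.
i = 3: 4·3² = 36, so 2j² = 108 - 36 = 72, giving j² = 36, j = 6.
Check: 4·3² + 2·6² = 36 + 72 = 108 ✓

i = 3, j = 6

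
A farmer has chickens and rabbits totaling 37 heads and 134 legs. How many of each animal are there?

Let c = chickens, r = rabbits.
Heads: c + r = 37
Legs: 2c + 4r = 134
From the first equation, c = 37 - r. Substitute:
2(37 - r) + 4r = 134
74 + 2r = 134
r = (134 - 74)/2 = 30
c = 37 - 30 = 7

Chickens: 7, Rabbits: 30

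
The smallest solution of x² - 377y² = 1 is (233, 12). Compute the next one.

Solutions to x² - Dy² = 1 are generated by powers of (x₀ + y₀√D).
The next solution satisfies x₁ + y₁√377 = (x₀ + y₀√377)², giving:
x₁ = x₀² + 377y₀² = 233² + 377·12² = 54289 + 54288 = 108577
y₁ = 2x₀y₀ = 2·233·12 = 5592

Verify: 108577² - 377·5592² = 11788964929 - 11788964928 = 1 ✓

x = 108577, y = 5592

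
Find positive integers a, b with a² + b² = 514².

We need a² + b² = 514² = 264196.
Trying: 510² + 64² = 260100 + 4096 = 264196 ✓

(510, 64, 514)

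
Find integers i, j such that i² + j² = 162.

We need to find integers i, j > 0 such that i² + j² = 162.
Trying i = 9: j² = 162 - 9² = 162 - 81 = 81
j = 9
Check: 9² + 9² = 81 + 81 = 162 ✓

162 = 9² + 9²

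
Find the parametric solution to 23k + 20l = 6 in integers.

Step 1: Compute gcd(23, 20) = 1.
Since 1 divides 6, solutions exist.

Step 2: Find a particular solution using extended Euclidean algorithm.
We get k₀ = 42, l₀ = -48.
Check: 23*42 + 20*-48 = 6 = 6 ✓

Step 3: Write the general solution.
k = 42 + (20/1)t = 42 + 20t
l = -48 - (23/1)t = -48 - 23t
for any integer t.

k = 42 + 20t, l = -48 - 23t for integer t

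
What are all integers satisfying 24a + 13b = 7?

Step 1: Compute gcd(24, 13) = 1.
Since 1 divides 7, solutions exist.

Step 2: Find a particular solution using extended Euclidean algorithm.
We get a₀ = 42, b₀ = -77.
Check: 24*42 + 13*-77 = 7 = 7 ✓

Step 3: Write the general solution.
a = 42 + (13/1)t = 42 + 13t
b = -77 - (24/1)t = -77 - 24t
for any integer t.

a = 42 + 13t, b = -77 - 24t for integer t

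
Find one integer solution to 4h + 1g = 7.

Step 1: Check solvability.
gcd(4, 1) = 1
Since 1 divides 7, solutions exist.

Step 2: Apply extended Euclidean algorithm to find gcd.
We find integers such that 4*x0 + 1*y0 = 1

Step 3: Scale the particular solution.
Multiply by 7/1 = 7:
h = 0, g = 7

Step 4: Verify.
4*(0) + 1*(7) = 7 = 7 ✓

h = 0, g = 7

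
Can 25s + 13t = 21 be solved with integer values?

Step 1: Compute gcd(25, 13).
gcd(25, 13) = 1

Step 2: Check divisibility.
Does 1 divide 21? 21 = 1 x 21, so yes.

By the theorem on linear Diophantine equations, 25s + 13t = 21 has integer solutions if and only if gcd(25, 13) divides 21. Since 1 | 21, solutions exist.

Yes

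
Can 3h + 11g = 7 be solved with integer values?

Step 1: Compute gcd(3, 11).
gcd(3, 11) = 1

Step 2: Check divisibility.
Does 1 divide 7? 7 = 1 x 7, so yes.

By the theorem on linear Diophantine equations, 3h + 11g = 7 has integer solutions if and only if gcd(3, 11) divides 7. Since 1 | 7, solutions exist.

Yes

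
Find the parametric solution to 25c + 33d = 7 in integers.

Step 1: Compute gcd(25, 33) = 1.
Since 1 divides 7, solutions exist.

Step 2: Find a particular solution using extended Euclidean algorithm.
We get c₀ = 28, d₀ = -21.
Check: 25*28 + 33*-21 = 7 = 7 ✓

Step 3: Write the general solution.
c = 28 + (33/1)t = 28 + 33t
d = -21 - (25/1)t = -21 - 25t
for any integer t.

c = 28 + 33t, d = -21 - 25t for integer t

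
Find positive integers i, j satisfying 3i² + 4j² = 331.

Try small values of i and check whether (331 - 3i²)/4 is a perfect square.
i = 5: 3·5² = 75, so 4j² = 331 - 75 = 256, giving j² = 64, j = 8.
Check: 3·5² + 4·8² = 75 + 256 = 331 ✓

i = 5, j = 8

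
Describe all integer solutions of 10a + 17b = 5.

Step 1: Compute gcd(10, 17) = 1.
Since 1 divides 5, solutions exist.

Step 2: Find a particular solution using extended Euclidean algorithm.
We get a₀ = -25, b₀ = 15.
Check: 10*-25 + 17*15 = 5 = 5 ✓

Step 3: Write the general solution.
a = -25 + (17/1)t = -25 + 17t
b = 15 - (10/1)t = 15 - 10t
for any integer t.

a = -25 + 17t, b = 15 - 10t for integer t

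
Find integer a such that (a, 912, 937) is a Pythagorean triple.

a² = c² - b² = 937² - 912² = 877969 - 831744 = 46225
a = sqrt(46225) = 215

215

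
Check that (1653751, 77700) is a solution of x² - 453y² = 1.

Compute x² = 1653751² = 2734892370001
Compute 453y² = 453·77700² = 453·6037290000 = 2734892370000
x² - 453y² = 2734892370001 - 2734892370000 = 1
Since this equals 1, (1653751, 77700) is a solution.

Yes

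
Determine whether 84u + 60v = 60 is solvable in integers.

Step 1: Compute gcd(84, 60).
gcd(84, 60) = 12

Step 2: Check divisibility.
Does 12 divide 60? 60 = 12 x 5, so yes.

By the theorem on linear Diophantine equations, 84u + 60v = 60 has integer solutions if and only if gcd(84, 60) divides 60. Since 12 | 60, solutions exist.

Yes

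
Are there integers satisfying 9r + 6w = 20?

Step 1: Compute gcd(9, 6).
gcd(9, 6) = 3

Step 2: Check divisibility.
Does 3 divide 20? 20 = 3 x 6 + 2, so no.

By the theorem on linear Diophantine equations, 9r + 6w = 20 has integer solutions if and only if gcd(9, 6) divides 20. Since 3 does not divide 20, no solutions exist.

No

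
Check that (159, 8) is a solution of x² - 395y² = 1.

Compute x² = 159² = 25281
Compute 395y² = 395·8² = 395·64 = 25280
x² - 395y² = 25281 - 25280 = 1
Since this equals 1, (159, 8) is a solution.

Yes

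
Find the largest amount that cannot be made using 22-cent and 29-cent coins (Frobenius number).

For two coprime denominations a and b, the Frobenius number (largest value not representable as a non-negative combination) is ab - a - b.
Here gcd(22, 29) = 1, so they are coprime.
F(22, 29) = 22·29 - 22 - 29 = 638 - 51 = 587

587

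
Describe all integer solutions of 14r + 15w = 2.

Step 1: Compute gcd(14, 15) = 1.
Since 1 divides 2, solutions exist.

Step 2: Find a particular solution using extended Euclidean algorithm.
We get r₀ = -2, w₀ = 2.
Check: 14*-2 + 15*2 = 2 = 2 ✓

Step 3: Write the general solution.
r = -2 + (15/1)t = -2 + 15t
w = 2 - (14/1)t = 2 - 14t
for any integer t.

r = -2 + 15t, w = 2 - 14t for integer t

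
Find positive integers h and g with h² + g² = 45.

We need to find integers h, g > 0 such that h² + g² = 45.
Trying h = 3: g² = 45 - 3² = 45 - 9 = 36
g = 6
Check: 3² + 6² = 9 + 36 = 45 ✓

45 = 3² + 6²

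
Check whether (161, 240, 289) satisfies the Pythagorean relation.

Compute a² + b²:
161² + 240² = 25921 + 57600 = 83521
Compute c²:
289² = 83521
Since 83521 = 83521, it is a Pythagorean triple.

Yes, it is a Pythagorean triple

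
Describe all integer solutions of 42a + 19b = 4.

Step 1: Compute gcd(42, 19) = 1.
Since 1 divides 4, solutions exist.

Step 2: Find a particular solution using extended Euclidean algorithm.
We get a₀ = 20, b₀ = -44.
Check: 42*20 + 19*-44 = 4 = 4 ✓

Step 3: Write the general solution.
a = 20 + (19/1)t = 20 + 19t
b = -44 - (42/1)t = -44 - 42t
for any integer t.

a = 20 + 19t, b = -44 - 42t for integer t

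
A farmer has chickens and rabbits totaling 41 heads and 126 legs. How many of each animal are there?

Let c = chickens, r = rabbits.
Heads: c + r = 41
Legs: 2c + 4r = 126
From the first equation, c = 41 - r. Substitute:
2(41 - r) + 4r = 126
82 + 2r = 126
r = (126 - 82)/2 = 22
c = 41 - 22 = 19

Chickens: 19, Rabbits: 22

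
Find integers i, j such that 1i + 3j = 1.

Step 1: Check solvability.
gcd(1, 3) = 1
Since 1 divides 1, solutions exist.

Step 2: Apply extended Euclidean algorithm to find gcd.
We find integers such that 1*x0 + 3*y0 = 1

Step 3: Scale the particular solution.
Multiply by 1/1 = 1:
i = 1, j = 0

Step 4: Verify.
1*(1) + 3*(0) = 1 = 1 ✓

i = 1, j = 0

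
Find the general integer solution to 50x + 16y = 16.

Step 1: Compute gcd(50, 16) = 2.
Since 2 divides 16, solutions exist.

Step 2: Find a particular solution using extended Euclidean algorithm.
We get x₀ = 8, y₀ = -24.
Check: 50*8 + 16*-24 = 16 = 16 ✓

Step 3: Write the general solution.
x = 8 + (16/2)t = 8 + 8t
y = -24 - (50/2)t = -24 - 25t
for any integer t.

x = 8 + 8t, y = -24 - 25t for integer t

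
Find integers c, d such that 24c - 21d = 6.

Step 1: Check solvability.
gcd(24, 21) = 3
Since 3 divides 6, solutions exist.

Step 2: Apply extended Euclidean algorithm to find gcd.
We find integers such that 24*x0 + 21*y0 = 3

Step 3: Scale the particular solution.
Multiply by 6/3 = 2:
c = 2, d = 2

Step 4: Verify.
24*(2) - 21*(2) = 6 = 6 ✓

c = 2, d = 2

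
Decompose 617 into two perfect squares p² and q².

We need to find integers p, q > 0 such that p² + q² = 617.
Trying p = 16: q² = 617 - 16² = 617 - 256 = 361
q = 19
Check: 16² + 19² = 256 + 361 = 617 ✓

617 = 16² + 19²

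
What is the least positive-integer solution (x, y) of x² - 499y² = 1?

We seek the smallest positive integers (x, y) with x² - 499y² = 1, i.e., x² = 499y² + 1.
Try successive y values:
y = 1: x² = 499·1² + 1 = 500, not a perfect square
y = 2: x² = 499·2² + 1 = 1997, not a perfect square
y = 3: x² = 499·3² + 1 = 4492, not a perfect square
... continuing the search (or via continued fractions) ...
y = 201: x² = 499·201² + 1 = 20160100, x = 4490 ✓

Verify: 4490² - 499·201² = 20160100 - 20160099 = 1 ✓

x = 4490, y = 201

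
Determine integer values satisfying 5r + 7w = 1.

Step 1: Check solvability.
gcd(5, 7) = 1
Since 1 divides 1, solutions exist.

Step 2: Apply extended Euclidean algorithm to find gcd.
We find integers such that 5*x0 + 7*y0 = 1

Step 3: Scale the particular solution.
Multiply by 1/1 = 1:
r = 3, w = -2

Step 4: Verify.
5*(3) + 7*(-2) = 1 = 1 ✓

r = 3, w = -2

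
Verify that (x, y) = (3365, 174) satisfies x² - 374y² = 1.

Compute x² = 3365² = 11323225
Compute 374y² = 374·174² = 374·30276 = 11323224
x² - 374y² = 11323225 - 11323224 = 1
Since this equals 1, (3365, 174) is a solution.

Yes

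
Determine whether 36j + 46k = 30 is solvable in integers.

Step 1: Compute gcd(36, 46).
gcd(36, 46) = 2

Step 2: Check divisibility.
Does 2 divide 30? 30 = 2 x 15, so yes.

By the theorem on linear Diophantine equations, 36j + 46k = 30 has integer solutions if and only if gcd(36, 46) divides 30. Since 2 | 30, solutions exist.

Yes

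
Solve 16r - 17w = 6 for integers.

Step 1: Check solvability.
gcd(16, 17) = 1
Since 1 divides 6, solutions exist.

Step 2: Apply extended Euclidean algorithm to find gcd.
We find integers such that 16*x0 + 17*y0 = 1

Step 3: Scale the particular solution.
Multiply by 6/1 = 6:
r = -6, w = -6

Step 4: Verify.
16*(-6) - 17*(-6) = 6 = 6 ✓

r = -6, w = -6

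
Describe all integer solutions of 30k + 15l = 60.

Step 1: Compute gcd(30, 15) = 15.
Since 15 divides 60, solutions exist.

Step 2: Find a particular solution using extended Euclidean algorithm.
We get k₀ = 0, l₀ = 4.
Check: 30*0 + 15*4 = 60 = 60 ✓

Step 3: Write the general solution.
k = 0 + (15/15)t = 0 + 1t
l = 4 - (30/15)t = 4 - 2t
for any integer t.

k = 0 + 1t, l = 4 - 2t for integer t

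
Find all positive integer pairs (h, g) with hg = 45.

The positive divisors of 45 are: 1, 3, 5, 9, 15, 45.
Each divisor d gives the pair (d, 45/d):
(1, 45), (3, 15), (5, 9), (9, 5), (15, 3), (45, 1)

(1, 45), (3, 15), (5, 9), (9, 5), (15, 3), (45, 1)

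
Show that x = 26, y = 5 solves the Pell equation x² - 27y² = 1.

Compute x² = 26² = 676
Compute 27y² = 27·5² = 27·25 = 675
x² - 27y² = 676 - 675 = 1
Since this equals 1, (26, 5) is a solution.

Yes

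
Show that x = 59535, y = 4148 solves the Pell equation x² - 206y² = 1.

Compute x² = 59535² = 3544416225
Compute 206y² = 206·4148² = 206·17205904 = 3544416224
x² - 206y² = 3544416225 - 3544416224 = 1
Since this equals 1, (59535, 4148) is a solution.

Yes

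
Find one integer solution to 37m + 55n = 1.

Step 1: Check solvability.
gcd(37, 55) = 1
Since 1 divides 1, solutions exist.

Step 2: Apply extended Euclidean algorithm to find gcd.
We find integers such that 37*x0 + 55*y0 = 1

Step 3: Scale the particular solution.
Multiply by 1/1 = 1:
m = 3, n = -2

Step 4: Verify.
37*(3) + 55*(-2) = 1 = 1 ✓

m = 3, n = -2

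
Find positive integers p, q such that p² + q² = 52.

Search for p with 52 - p² a perfect square.
p = 4: 52 - 4² = 52 - 16 = 36 = 6² ✓
So p = 4, q = 6.

p = 4, q = 6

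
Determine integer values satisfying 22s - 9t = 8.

Step 1: Check solvability.
gcd(22, 9) = 1
Since 1 divides 8, solutions exist.

Step 2: Apply extended Euclidean algorithm to find gcd.
We find integers such that 22*x0 + 9*y0 = 1

Step 3: Scale the particular solution.
Multiply by 8/1 = 8:
s = -16, t = -40

Step 4: Verify.
22*(-16) - 9*(-40) = 8 = 8 ✓

s = -16, t = -40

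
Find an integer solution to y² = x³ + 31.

Try small integer x values and check whether x³ + 31 is a perfect square.
x = -3: x³ + 31 = -3³ + 31 = -27 + 31 = 4
Is 4 a perfect square? 2² = 4 ✓
So (x, y) = (-3, -2) is a solution.

x = -3, y = -2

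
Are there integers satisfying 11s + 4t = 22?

Step 1: Compute gcd(11, 4).
gcd(11, 4) = 1

Step 2: Check divisibility.
Does 1 divide 22? 22 = 1 x 22, so yes.

By the theorem on linear Diophantine equations, 11s + 4t = 22 has integer solutions if and only if gcd(11, 4) divides 22. Since 1 | 22, solutions exist.

Yes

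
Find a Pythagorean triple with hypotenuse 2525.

We need a² + b² = 2525² = 6375625.
Trying: 1085² + 2280² = 1177225 + 5198400 = 6375625 ✓

(1085, 2280, 2525)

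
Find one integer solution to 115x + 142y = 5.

Step 1: Check solvability.
gcd(115, 142) = 1
Since 1 divides 5, solutions exist.

Step 2: Apply extended Euclidean algorithm to find gcd.
We find integers such that 115*x0 + 142*y0 = 1

Step 3: Scale the particular solution.
Multiply by 5/1 = 5:
x = 105, y = -85

Step 4: Verify.
115*(105) + 142*(-85) = 5 = 5 ✓

x = 105, y = -85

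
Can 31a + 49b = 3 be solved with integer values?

Step 1: Compute gcd(31, 49).
gcd(31, 49) = 1

Step 2: Check divisibility.
Does 1 divide 3? 3 = 1 x 3, so yes.

By the theorem on linear Diophantine equations, 31a + 49b = 3 has integer solutions if and only if gcd(31, 49) divides 3. Since 1 | 3, solutions exist.

Yes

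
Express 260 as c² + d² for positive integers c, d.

We need to find integers c, d > 0 such that c² + d² = 260.
Trying c = 2: d² = 260 - 2² = 260 - 4 = 256
d = 16
Check: 2² + 16² = 4 + 256 = 260 ✓

260 = 2² + 16²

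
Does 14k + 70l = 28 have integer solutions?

Step 1: Compute gcd(14, 70).
gcd(14, 70) = 14

Step 2: Check divisibility.
Does 14 divide 28? 28 = 14 x 2, so yes.

By the theorem on linear Diophantine equations, 14k + 70l = 28 has integer solutions if and only if gcd(14, 70) divides 28. Since 14 | 28, solutions exist.

Yes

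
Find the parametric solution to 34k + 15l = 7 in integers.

Step 1: Compute gcd(34, 15) = 1.
Since 1 divides 7, solutions exist.

Step 2: Find a particular solution using extended Euclidean algorithm.
We get k₀ = 28, l₀ = -63.
Check: 34*28 + 15*-63 = 7 = 7 ✓

Step 3: Write the general solution.
k = 28 + (15/1)t = 28 + 15t
l = -63 - (34/1)t = -63 - 34t
for any integer t.

k = 28 + 15t, l = -63 - 34t for integer t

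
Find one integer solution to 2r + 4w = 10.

Step 1: Check solvability.
gcd(2, 4) = 2
Since 2 divides 10, solutions exist.

Step 2: Apply extended Euclidean algorithm to find gcd.
We find integers such that 2*x0 + 4*y0 = 2

Step 3: Scale the particular solution.
Multiply by 10/2 = 5:
r = 5, w = 0

Step 4: Verify.
2*(5) + 4*(0) = 10 = 10 ✓

r = 5, w = 0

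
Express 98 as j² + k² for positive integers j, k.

We need to find integers j, k > 0 such that j² + k² = 98.
Trying j = 7: k² = 98 - 7² = 98 - 49 = 49
k = 7
Check: 7² + 7² = 49 + 49 = 98 ✓

98 = 7² + 7²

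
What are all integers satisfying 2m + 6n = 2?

Step 1: Compute gcd(2, 6) = 2.
Since 2 divides 2, solutions exist.

Step 2: Find a particular solution using extended Euclidean algorithm.
We get m₀ = 1, n₀ = 0.
Check: 2*1 + 6*0 = 2 = 2 ✓

Step 3: Write the general solution.
m = 1 + (6/2)t = 1 + 3t
n = 0 - (2/2)t = 0 - 1t
for any integer t.

m = 1 + 3t, n = 0 - 1t for integer t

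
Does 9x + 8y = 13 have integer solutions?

Step 1: Compute gcd(9, 8).
gcd(9, 8) = 1

Step 2: Check divisibility.
Does 1 divide 13? 13 = 1 x 13, so yes.

By the theorem on linear Diophantine equations, 9x + 8y = 13 has integer solutions if and only if gcd(9, 8) divides 13. Since 1 | 13, solutions exist.

Yes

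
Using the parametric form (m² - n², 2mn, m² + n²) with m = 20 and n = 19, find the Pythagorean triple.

a = m² - n² = 20² - 19² = 400 - 361 = 39
b = 2mn = 2·20·19 = 760
c = m² + n² = 400 + 361 = 761
Verify: 39² + 760² = 1521 + 577600 = 579121 = 761² ✓

(39, 760, 761)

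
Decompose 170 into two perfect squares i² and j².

We need to find integers i, j > 0 such that i² + j² = 170.
Trying i = 1: j² = 170 - 1² = 170 - 1 = 169
j = 13
Check: 1² + 13² = 1 + 169 = 170 ✓

170 = 1² + 13²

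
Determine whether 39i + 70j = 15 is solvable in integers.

Step 1: Compute gcd(39, 70).
gcd(39, 70) = 1

Step 2: Check divisibility.
Does 1 divide 15? 15 = 1 x 15, so yes.

By the theorem on linear Diophantine equations, 39i + 70j = 15 has integer solutions if and only if gcd(39, 70) divides 15. Since 1 | 15, solutions exist.

Yes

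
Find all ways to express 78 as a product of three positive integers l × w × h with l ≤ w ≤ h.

Iterate l from 1 to ⌊78^(1/3)⌋. For each l dividing 78, iterate w ≥ l with w dividing 78/l, and set h = 78/(l·w).
Triples found (5): (1×1×78), (1×2×39), (1×3×26), (1×6×13), (2×3×13)

(1×1×78), (1×2×39), (1×3×26), (1×6×13), (2×3×13)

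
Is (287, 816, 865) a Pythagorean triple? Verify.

Compute a² + b² = 287² + 816² = 82369 + 665856 = 748225
Compute c² = 865² = 748225
Since 748225 = 748225, confirmed.

Yes, it is a Pythagorean triple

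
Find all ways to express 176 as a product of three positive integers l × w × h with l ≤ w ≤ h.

Iterate l from 1 to ⌊176^(1/3)⌋. For each l dividing 176, iterate w ≥ l with w dividing 176/l, and set h = 176/(l·w).
Triples found (9): (1×1×176), (1×2×88), (1×4×44), (1×8×22), (1×11×16), (2×2×44), (2×4×22), (2×8×11), (4×4×11)

(1×1×176), (1×2×88), (1×4×44), (1×8×22), (1×11×16), (2×2×44), (2×4×22), (2×8×11), (4×4×11)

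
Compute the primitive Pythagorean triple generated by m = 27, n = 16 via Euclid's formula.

a = m² - n² = 27² - 16² = 729 - 256 = 473
b = 2mn = 2·27·16 = 864
c = m² + n² = 729 + 256 = 985
Verify: 473² + 864² = 223729 + 746496 = 970225 = 985² ✓

(473, 864, 985)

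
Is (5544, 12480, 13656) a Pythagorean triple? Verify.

Compute a² + b² = 5544² + 12480² = 30735936 + 155750400 = 186486336
Compute c² = 13656² = 186486336
Since 186486336 = 186486336, confirmed.

Yes, it is a Pythagorean triple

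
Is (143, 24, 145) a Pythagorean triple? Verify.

Compute a² + b² = 143² + 24² = 20449 + 576 = 21025
Compute c² = 145² = 21025
Since 21025 = 21025, confirmed.

Yes, it is a Pythagorean triple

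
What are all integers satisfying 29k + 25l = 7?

Step 1: Compute gcd(29, 25) = 1.
Since 1 divides 7, solutions exist.

Step 2: Find a particular solution using extended Euclidean algorithm.
We get k₀ = -42, l₀ = 49.
Check: 29*-42 + 25*49 = 7 = 7 ✓

Step 3: Write the general solution.
k = -42 + (25/1)t = -42 + 25t
l = 49 - (29/1)t = 49 - 29t
for any integer t.

k = -42 + 25t, l = 49 - 29t for integer t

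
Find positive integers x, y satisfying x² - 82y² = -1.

We need x² = 82y² - 1. Try successive y:
y = 1: x² = 82·1² - 1 = 81 = 9² ✓
Check: 9² - 82·1² = 81 - 82 = -1 ✓

x = 9, y = 1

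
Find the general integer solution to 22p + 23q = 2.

Step 1: Compute gcd(22, 23) = 1.
Since 1 divides 2, solutions exist.

Step 2: Find a particular solution using extended Euclidean algorithm.
We get p₀ = -2, q₀ = 2.
Check: 22*-2 + 23*2 = 2 = 2 ✓

Step 3: Write the general solution.
p = -2 + (23/1)t = -2 + 23t
q = 2 - (22/1)t = 2 - 22t
for any integer t.

p = -2 + 23t, q = 2 - 22t for integer t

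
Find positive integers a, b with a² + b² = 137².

We need a² + b² = 137² = 18769.
Trying: 105² + 88² = 11025 + 7744 = 18769 ✓

(105, 88, 137)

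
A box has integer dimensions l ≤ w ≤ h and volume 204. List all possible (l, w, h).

Iterate l from 1 to ⌊204^(1/3)⌋. For each l dividing 204, iterate w ≥ l with w dividing 204/l, and set h = 204/(l·w).
Triples found (10): (1×1×204), (1×2×102), (1×3×68), (1×4×51), (1×6×34), (1×12×17), (2×2×51), (2×3×34), (2×6×17), (3×4×17)

(1×1×204), (1×2×102), (1×3×68), (1×4×51), (1×6×34), (1×12×17), (2×2×51), (2×3×34), (2×6×17), (3×4×17)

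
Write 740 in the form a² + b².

We need to find integers a, b > 0 such that a² + b² = 740.
Trying a = 8: b² = 740 - 8² = 740 - 64 = 676
b = 26
Check: 8² + 26² = 64 + 676 = 740 ✓

740 = 8² + 26²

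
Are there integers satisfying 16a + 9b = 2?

Step 1: Compute gcd(16, 9).
gcd(16, 9) = 1

Step 2: Check divisibility.
Does 1 divide 2? 2 = 1 x 2, so yes.

By the theorem on linear Diophantine equations, 16a + 9b = 2 has integer solutions if and only if gcd(16, 9) divides 2. Since 1 | 2, solutions exist.

Yes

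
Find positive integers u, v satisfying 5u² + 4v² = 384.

Try small values of u and check whether (384 - 5u²)/4 is a perfect square.
u = 8: 5·8² = 320, so 4v² = 384 - 320 = 64, giving v² = 16, v = 4.
Check: 5·8² + 4·4² = 320 + 64 = 384 ✓

u = 8, v = 4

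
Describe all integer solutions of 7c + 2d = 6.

Step 1: Compute gcd(7, 2) = 1.
Since 1 divides 6, solutions exist.

Step 2: Find a particular solution using extended Euclidean algorithm.
We get c₀ = 6, d₀ = -18.
Check: 7*6 + 2*-18 = 6 = 6 ✓

Step 3: Write the general solution.
c = 6 + (2/1)t = 6 + 2t
d = -18 - (7/1)t = -18 - 7t
for any integer t.

c = 6 + 2t, d = -18 - 7t for integer t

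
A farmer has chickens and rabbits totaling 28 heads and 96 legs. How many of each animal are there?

Let c = chickens, r = rabbits.
Heads: c + r = 28
Legs: 2c + 4r = 96
From the first equation, c = 28 - r. Substitute:
2(28 - r) + 4r = 96
56 + 2r = 96
r = (96 - 56)/2 = 20
c = 28 - 20 = 8

Chickens: 8, Rabbits: 20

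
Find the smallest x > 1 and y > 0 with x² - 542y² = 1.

We seek the smallest positive integers (x, y) with x² - 542y² = 1, i.e., x² = 542y² + 1.
Try successive y values:
y = 1: x² = 542·1² + 1 = 543, not a perfect square
y = 2: x² = 542·2² + 1 = 2169, not a perfect square
y = 3: x² = 542·3² + 1 = 4879, not a perfect square
... continuing the search (or via continued fractions) ...
y = 184408: x² = 542·184408² + 1 = 18431420271489, x = 4293183 ✓

Verify: 4293183² - 542·184408² = 18431420271489 - 18431420271488 = 1 ✓

x = 4293183, y = 184408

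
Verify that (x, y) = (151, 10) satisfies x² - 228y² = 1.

Compute x² = 151² = 22801
Compute 228y² = 228·10² = 228·100 = 22800
x² - 228y² = 22801 - 22800 = 1
Since this equals 1, (151, 10) is a solution.

Yes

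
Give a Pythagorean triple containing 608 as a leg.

We need the other leg and hypotenuse such that 608² + x² = c².
Take x = 1380, c = 1508: 608² + 1380² = 369664 + 1904400 = 2274064 = 1508² ✓
Triple: (1380, 608, 1508)

(1380, 608, 1508)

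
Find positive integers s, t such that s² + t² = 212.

Search for s with 212 - s² a perfect square.
s = 4: 212 - 4² = 212 - 16 = 196 = 14² ✓
So s = 4, t = 14.

s = 4, t = 14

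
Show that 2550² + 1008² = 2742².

Compute a² + b² = 2550² + 1008² = 6502500 + 1016064 = 7518564
Compute c² = 2742² = 7518564
Since 7518564 = 7518564, confirmed.

Yes, it is a Pythagorean triple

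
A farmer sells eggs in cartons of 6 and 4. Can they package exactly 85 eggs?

We need non-negative a, b with 6a + 4b = 85.
gcd(6, 4) = 2, and 2 does not divide 85.
No integer solutions exist.

No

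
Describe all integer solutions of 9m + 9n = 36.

Step 1: Compute gcd(9, 9) = 9.
Since 9 divides 36, solutions exist.

Step 2: Find a particular solution using extended Euclidean algorithm.
We get m₀ = 0, n₀ = 4.
Check: 9*0 + 9*4 = 36 = 36 ✓

Step 3: Write the general solution.
m = 0 + (9/9)t = 0 + 1t
n = 4 - (9/9)t = 4 - 1t
for any integer t.

m = 0 + 1t, n = 4 - 1t for integer t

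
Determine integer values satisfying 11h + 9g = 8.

Step 1: Check solvability.
gcd(11, 9) = 1
Since 1 divides 8, solutions exist.

Step 2: Apply extended Euclidean algorithm to find gcd.
We find integers such that 11*x0 + 9*y0 = 1

Step 3: Scale the particular solution.
Multiply by 8/1 = 8:
h = -32, g = 40

Step 4: Verify.
11*(-32) + 9*(40) = 8 = 8 ✓

h = -32, g = 40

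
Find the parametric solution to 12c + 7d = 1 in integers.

Step 1: Compute gcd(12, 7) = 1.
Since 1 divides 1, solutions exist.

Step 2: Find a particular solution using extended Euclidean algorithm.
We get c₀ = 3, d₀ = -5.
Check: 12*3 + 7*-5 = 1 = 1 ✓

Step 3: Write the general solution.
c = 3 + (7/1)t = 3 + 7t
d = -5 - (12/1)t = -5 - 12t
for any integer t.

c = 3 + 7t, d = -5 - 12t for integer t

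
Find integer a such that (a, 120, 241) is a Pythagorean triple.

a² = c² - b² = 241² - 120² = 58081 - 14400 = 43681
a = sqrt(43681) = 209

209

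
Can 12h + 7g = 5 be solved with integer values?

Step 1: Compute gcd(12, 7).
gcd(12, 7) = 1

Step 2: Check divisibility.
Does 1 divide 5? 5 = 1 x 5, so yes.

By the theorem on linear Diophantine equations, 12h + 7g = 5 has integer solutions if and only if gcd(12, 7) divides 5. Since 1 | 5, solutions exist.

Yes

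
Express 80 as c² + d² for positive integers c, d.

We need to find integers c, d > 0 such that c² + d² = 80.
Trying c = 4: d² = 80 - 4² = 80 - 16 = 64
d = 8
Check: 4² + 8² = 16 + 64 = 80 ✓

80 = 4² + 8²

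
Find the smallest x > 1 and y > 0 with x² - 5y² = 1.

We seek the smallest positive integers (x, y) with x² - 5y² = 1, i.e., x² = 5y² + 1.
Try successive y values:
y = 1: x² = 5·1² + 1 = 6, not a perfect square
y = 2: x² = 5·2² + 1 = 21, not a perfect square
y = 3: x² = 5·3² + 1 = 46, not a perfect square
... continuing the search (or via continued fractions) ...
y = 4: x² = 5·4² + 1 = 81, x = 9 ✓

Verify: 9² - 5·4² = 81 - 80 = 1 ✓

x = 9, y = 4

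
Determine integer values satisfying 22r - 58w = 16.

Step 1: Check solvability.
gcd(22, 58) = 2
Since 2 divides 16, solutions exist.

Step 2: Apply extended Euclidean algorithm to find gcd.
We find integers such that 22*x0 + 58*y0 = 2

Step 3: Scale the particular solution.
Multiply by 16/2 = 8:
r = 64, w = 24

Step 4: Verify.
22*(64) - 58*(24) = 16 = 16 ✓

r = 64, w = 24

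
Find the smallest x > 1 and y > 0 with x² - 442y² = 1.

We seek the smallest positive integers (x, y) with x² - 442y² = 1, i.e., x² = 442y² + 1.
Try successive y values:
y = 1: x² = 442·1² + 1 = 443, not a perfect square
y = 2: x² = 442·2² + 1 = 1769, not a perfect square
y = 3: x² = 442·3² + 1 = 3979, not a perfect square
... continuing the search (or via continued fractions) ...
y = 42: x² = 442·42² + 1 = 779689, x = 883 ✓

Verify: 883² - 442·42² = 779689 - 779688 = 1 ✓

x = 883, y = 42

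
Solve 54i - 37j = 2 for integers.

Step 1: Check solvability.
gcd(54, 37) = 1
Since 1 divides 2, solutions exist.

Step 2: Apply extended Euclidean algorithm to find gcd.
We find integers such that 54*x0 + 37*y0 = 1

Step 3: Scale the particular solution.
Multiply by 2/1 = 2:
i = -26, j = -38

Step 4: Verify.
54*(-26) - 37*(-38) = 2 = 2 ✓

i = -26, j = -38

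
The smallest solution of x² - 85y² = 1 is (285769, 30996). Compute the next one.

Solutions to x² - Dy² = 1 are generated by powers of (x₀ + y₀√D).
The next solution satisfies x₁ + y₁√85 = (x₀ + y₀√85)², giving:
x₁ = x₀² + 85y₀² = 285769² + 85·30996² = 81663921361 + 81663921360 = 163327842721
y₁ = 2x₀y₀ = 2·285769·30996 = 17715391848

Verify: 163327842721² - 85·17715391848² = 26675984207895712683841 - 26675984207895712683840 = 1 ✓

x = 163327842721, y = 17715391848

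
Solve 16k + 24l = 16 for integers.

Step 1: Check solvability.
gcd(16, 24) = 8
Since 8 divides 16, solutions exist.

Step 2: Apply extended Euclidean algorithm to find gcd.
We find integers such that 16*x0 + 24*y0 = 8

Step 3: Scale the particular solution.
Multiply by 16/8 = 2:
k = -2, l = 2

Step 4: Verify.
16*(-2) + 24*(2) = 16 = 16 ✓

k = -2, l = 2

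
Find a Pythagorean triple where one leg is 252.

We need the other leg and hypotenuse such that 252² + x² = c².
Take x = 539, c = 595: 252² + 539² = 63504 + 290521 = 354025 = 595² ✓
Triple: (539, 252, 595)

(539, 252, 595)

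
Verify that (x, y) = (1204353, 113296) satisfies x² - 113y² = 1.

Compute x² = 1204353² = 1450466148609
Compute 113y² = 113·113296² = 113·12835983616 = 1450466148608
x² - 113y² = 1450466148609 - 1450466148608 = 1
Since this equals 1, (1204353, 113296) is a solution.

Yes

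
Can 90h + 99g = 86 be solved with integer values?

Step 1: Compute gcd(90, 99).
gcd(90, 99) = 9

Step 2: Check divisibility.
Does 9 divide 86? 86 = 9 x 9 + 5, so no.

By the theorem on linear Diophantine equations, 90h + 99g = 86 has integer solutions if and only if gcd(90, 99) divides 86. Since 9 does not divide 86, no solutions exist.

No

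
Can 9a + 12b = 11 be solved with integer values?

Step 1: Compute gcd(9, 12).
gcd(9, 12) = 3

Step 2: Check divisibility.
Does 3 divide 11? 11 = 3 x 3 + 2, so no.

By the theorem on linear Diophantine equations, 9a + 12b = 11 has integer solutions if and only if gcd(9, 12) divides 11. Since 3 does not divide 11, no solutions exist.

No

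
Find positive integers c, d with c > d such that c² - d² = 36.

Factor: c² - d² = (c+d)(c-d) = 36.
We need two factors of 36 with the same parity.
Use c+d = 18 and c-d = 2 (product 18·2 = 36).
Adding: 2c = 20, so c = 10.
Subtracting: 2d = 16, so d = 8.
Check: 10² - 8² = 100 - 64 = 36 ✓

c = 10, d = 8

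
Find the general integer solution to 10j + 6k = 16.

Step 1: Compute gcd(10, 6) = 2.
Since 2 divides 16, solutions exist.

Step 2: Find a particular solution using extended Euclidean algorithm.
We get j₀ = -8, k₀ = 16.
Check: 10*-8 + 6*16 = 16 = 16 ✓

Step 3: Write the general solution.
j = -8 + (6/2)t = -8 + 3t
k = 16 - (10/2)t = 16 - 5t
for any integer t.

j = -8 + 3t, k = 16 - 5t for integer t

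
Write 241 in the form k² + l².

We need to find integers k, l > 0 such that k² + l² = 241.
Trying k = 4: l² = 241 - 4² = 241 - 16 = 225
l = 15
Check: 4² + 15² = 16 + 225 = 241 ✓

241 = 4² + 15²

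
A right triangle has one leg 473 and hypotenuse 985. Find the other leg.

b² = c² - a² = 970225 - 223729 = 746496
b = 864

864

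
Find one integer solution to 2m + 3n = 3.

Step 1: Check solvability.
gcd(2, 3) = 1
Since 1 divides 3, solutions exist.

Step 2: Apply extended Euclidean algorithm to find gcd.
We find integers such that 2*x0 + 3*y0 = 1

Step 3: Scale the particular solution.
Multiply by 3/1 = 3:
m = -3, n = 3

Step 4: Verify.
2*(-3) + 3*(3) = 3 = 3 ✓

m = -3, n = 3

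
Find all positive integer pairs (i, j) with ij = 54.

The positive divisors of 54 are: 1, 2, 3, 6, 9, 18, 27, 54.
Each divisor d gives the pair (d, 54/d):
(1, 54), (2, 27), (3, 18), (6, 9), (9, 6), (18, 3), (27, 2), (54, 1)

(1, 54), (2, 27), (3, 18), (6, 9), (9, 6), (18, 3), (27, 2), (54, 1)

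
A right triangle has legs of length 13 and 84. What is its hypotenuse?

c² = a² + b² = 13² + 84² = 169 + 7056 = 7225
c = 85

85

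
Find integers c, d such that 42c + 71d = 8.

Step 1: Check solvability.
gcd(42, 71) = 1
Since 1 divides 8, solutions exist.

Step 2: Apply extended Euclidean algorithm to find gcd.
We find integers such that 42*x0 + 71*y0 = 1

Step 3: Scale the particular solution.
Multiply by 8/1 = 8:
c = 176, d = -104

Step 4: Verify.
42*(176) + 71*(-104) = 8 = 8 ✓

c = 176, d = -104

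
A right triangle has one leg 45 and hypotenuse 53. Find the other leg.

b² = c² - a² = 2809 - 2025 = 784
b = 28

28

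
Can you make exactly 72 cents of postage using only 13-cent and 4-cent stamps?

We need non-negative x, y with 13x + 4y = 72.
gcd(13, 4) = 1 divides 72, so integer solutions exist.
Search for a non-negative one: x = 0 gives 4y = 72 - 0 = 72, so y = 18.
Check: 13·0 + 4·18 = 72 ✓

Yes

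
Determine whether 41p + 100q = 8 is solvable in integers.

Step 1: Compute gcd(41, 100).
gcd(41, 100) = 1

Step 2: Check divisibility.
Does 1 divide 8? 8 = 1 x 8, so yes.

By the theorem on linear Diophantine equations, 41p + 100q = 8 has integer solutions if and only if gcd(41, 100) divides 8. Since 1 | 8, solutions exist.

Yes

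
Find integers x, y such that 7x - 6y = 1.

Step 1: Check solvability.
gcd(7, 6) = 1
Since 1 divides 1, solutions exist.

Step 2: Apply extended Euclidean algorithm to find gcd.
We find integers such that 7*x0 + 6*y0 = 1

Step 3: Scale the particular solution.
Multiply by 1/1 = 1:
x = 1, y = 1

Step 4: Verify.
7*(1) - 6*(1) = 1 = 1 ✓

x = 1, y = 1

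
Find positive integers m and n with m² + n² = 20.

We need to find integers m, n > 0 such that m² + n² = 20.
Trying m = 2: n² = 20 - 2² = 20 - 4 = 16
n = 4
Check: 2² + 4² = 4 + 16 = 20 ✓

20 = 2² + 4²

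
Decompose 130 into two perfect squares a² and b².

We need to find integers a, b > 0 such that a² + b² = 130.
Trying a = 3: b² = 130 - 3² = 130 - 9 = 121
b = 11
Check: 3² + 11² = 9 + 121 = 130 ✓

130 = 3² + 11²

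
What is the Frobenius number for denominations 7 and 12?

For two coprime denominations a and b, the Frobenius number (largest value not representable as a non-negative combination) is ab - a - b.
Here gcd(7, 12) = 1, so they are coprime.
F(7, 12) = 7·12 - 7 - 12 = 84 - 19 = 65

65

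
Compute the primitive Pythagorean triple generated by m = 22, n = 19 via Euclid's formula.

a = m² - n² = 22² - 19² = 484 - 361 = 123
b = 2mn = 2·22·19 = 836
c = m² + n² = 484 + 361 = 845
Verify: 123² + 836² = 15129 + 698896 = 714025 = 845² ✓

(123, 836, 845)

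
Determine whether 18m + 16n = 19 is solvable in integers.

Step 1: Compute gcd(18, 16).
gcd(18, 16) = 2

Step 2: Check divisibility.
Does 2 divide 19? 19 = 2 x 9 + 1, so no.

By the theorem on linear Diophantine equations, 18m + 16n = 19 has integer solutions if and only if gcd(18, 16) divides 19. Since 2 does not divide 19, no solutions exist.

No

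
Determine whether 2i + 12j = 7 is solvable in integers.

Step 1: Compute gcd(2, 12).
gcd(2, 12) = 2

Step 2: Check divisibility.
Does 2 divide 7? 7 = 2 x 3 + 1, so no.

By the theorem on linear Diophantine equations, 2i + 12j = 7 has integer solutions if and only if gcd(2, 12) divides 7. Since 2 does not divide 7, no solutions exist.

No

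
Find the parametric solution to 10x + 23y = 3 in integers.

Step 1: Compute gcd(10, 23) = 1.
Since 1 divides 3, solutions exist.

Step 2: Find a particular solution using extended Euclidean algorithm.
We get x₀ = 21, y₀ = -9.
Check: 10*21 + 23*-9 = 3 = 3 ✓

Step 3: Write the general solution.
x = 21 + (23/1)t = 21 + 23t
y = -9 - (10/1)t = -9 - 10t
for any integer t.

x = 21 + 23t, y = -9 - 10t for integer t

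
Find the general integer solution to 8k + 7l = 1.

Step 1: Compute gcd(8, 7) = 1.
Since 1 divides 1, solutions exist.

Step 2: Find a particular solution using extended Euclidean algorithm.
We get k₀ = 1, l₀ = -1.
Check: 8*1 + 7*-1 = 1 = 1 ✓

Step 3: Write the general solution.
k = 1 + (7/1)t = 1 + 7t
l = -1 - (8/1)t = -1 - 8t
for any integer t.

k = 1 + 7t, l = -1 - 8t for integer t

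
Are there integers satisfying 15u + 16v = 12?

Step 1: Compute gcd(15, 16).
gcd(15, 16) = 1

Step 2: Check divisibility.
Does 1 divide 12? 12 = 1 x 12, so yes.

By the theorem on linear Diophantine equations, 15u + 16v = 12 has integer solutions if and only if gcd(15, 16) divides 12. Since 1 | 12, solutions exist.

Yes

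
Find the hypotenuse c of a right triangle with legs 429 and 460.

c² = a² + b² = 429² + 460² = 184041 + 211600 = 395641
c = sqrt(395641) = 629

629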